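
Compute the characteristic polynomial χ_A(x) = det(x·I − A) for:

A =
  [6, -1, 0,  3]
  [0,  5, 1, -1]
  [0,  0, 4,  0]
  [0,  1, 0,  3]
x^4 - 18*x^3 + 120*x^2 - 352*x + 384

Expanding det(x·I − A) (e.g. by cofactor expansion or by noting that A is similar to its Jordan form J, which has the same characteristic polynomial as A) gives
  χ_A(x) = x^4 - 18*x^3 + 120*x^2 - 352*x + 384
which factors as (x - 6)*(x - 4)^3. The eigenvalues (with algebraic multiplicities) are λ = 4 with multiplicity 3, λ = 6 with multiplicity 1.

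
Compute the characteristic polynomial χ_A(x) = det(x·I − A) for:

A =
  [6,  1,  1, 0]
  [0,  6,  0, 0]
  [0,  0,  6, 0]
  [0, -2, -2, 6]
x^4 - 24*x^3 + 216*x^2 - 864*x + 1296

Expanding det(x·I − A) (e.g. by cofactor expansion or by noting that A is similar to its Jordan form J, which has the same characteristic polynomial as A) gives
  χ_A(x) = x^4 - 24*x^3 + 216*x^2 - 864*x + 1296
which factors as (x - 6)^4. The eigenvalues (with algebraic multiplicities) are λ = 6 with multiplicity 4.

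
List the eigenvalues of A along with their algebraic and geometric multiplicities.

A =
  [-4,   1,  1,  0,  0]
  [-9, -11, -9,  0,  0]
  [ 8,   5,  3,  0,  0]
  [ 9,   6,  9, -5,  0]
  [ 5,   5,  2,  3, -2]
λ = -5: alg = 3, geom = 2; λ = -2: alg = 2, geom = 2

Step 1 — factor the characteristic polynomial to read off the algebraic multiplicities:
  χ_A(x) = (x + 2)^2*(x + 5)^3

Step 2 — compute geometric multiplicities via the rank-nullity identity g(λ) = n − rank(A − λI):
  rank(A − (-5)·I) = 3, so dim ker(A − (-5)·I) = n − 3 = 2
  rank(A − (-2)·I) = 3, so dim ker(A − (-2)·I) = n − 3 = 2

Summary:
  λ = -5: algebraic multiplicity = 3, geometric multiplicity = 2
  λ = -2: algebraic multiplicity = 2, geometric multiplicity = 2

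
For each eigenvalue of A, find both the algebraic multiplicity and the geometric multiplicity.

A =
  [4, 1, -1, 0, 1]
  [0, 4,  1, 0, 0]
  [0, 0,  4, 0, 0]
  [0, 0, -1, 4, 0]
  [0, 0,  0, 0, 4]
λ = 4: alg = 5, geom = 3

Step 1 — factor the characteristic polynomial to read off the algebraic multiplicities:
  χ_A(x) = (x - 4)^5

Step 2 — compute geometric multiplicities via the rank-nullity identity g(λ) = n − rank(A − λI):
  rank(A − (4)·I) = 2, so dim ker(A − (4)·I) = n − 2 = 3

Summary:
  λ = 4: algebraic multiplicity = 5, geometric multiplicity = 3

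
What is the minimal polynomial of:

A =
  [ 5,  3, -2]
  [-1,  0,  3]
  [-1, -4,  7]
x^3 - 12*x^2 + 48*x - 64

The characteristic polynomial is χ_A(x) = (x - 4)^3, so the eigenvalues are known. The minimal polynomial is
  m_A(x) = Π_λ (x − λ)^{k_λ}
where k_λ is the size of the *largest* Jordan block for λ (equivalently, the smallest k with (A − λI)^k v = 0 for every generalised eigenvector v of λ).

  λ = 4: largest Jordan block has size 3, contributing (x − 4)^3

So m_A(x) = (x - 4)^3 = x^3 - 12*x^2 + 48*x - 64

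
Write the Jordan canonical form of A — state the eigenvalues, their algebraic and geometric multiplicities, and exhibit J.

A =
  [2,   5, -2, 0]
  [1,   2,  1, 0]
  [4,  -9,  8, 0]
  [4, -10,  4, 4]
J_3(4) ⊕ J_1(4)

The characteristic polynomial is
  det(x·I − A) = x^4 - 16*x^3 + 96*x^2 - 256*x + 256 = (x - 4)^4

Eigenvalues and multiplicities (the geometric multiplicity of λ is n − rank(A − λI), which equals the number of Jordan blocks for λ):
  λ = 4: algebraic multiplicity = 4, geometric multiplicity = 2

Determining the block sizes for each eigenvalue:
  λ = 4: with am = 4 and gm = 2, the partition is not yet determined (e.g. several partitions of 4 into 2 parts exist). Let N = A − (4)·I. Computing rank(N^1) = 2, rank(N^2) = 1, rank(N^3) = 0; the number of blocks of size ≥ j is rank(N^{j−1}) − rank(N^j), giving [2, 1, 1]. So we have 1 block(s) of size 3, 1 block(s) of size 1 → block sizes [3, 1]

Assembling the blocks gives a Jordan form
J =
  [4, 1, 0, 0]
  [0, 4, 1, 0]
  [0, 0, 4, 0]
  [0, 0, 0, 4]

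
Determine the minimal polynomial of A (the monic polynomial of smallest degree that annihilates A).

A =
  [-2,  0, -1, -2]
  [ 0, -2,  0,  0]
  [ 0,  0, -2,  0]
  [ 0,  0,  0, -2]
x^2 + 4*x + 4

The characteristic polynomial is χ_A(x) = (x + 2)^4, so the eigenvalues are known. The minimal polynomial is
  m_A(x) = Π_λ (x − λ)^{k_λ}
where k_λ is the size of the *largest* Jordan block for λ (equivalently, the smallest k with (A − λI)^k v = 0 for every generalised eigenvector v of λ).

  λ = -2: largest Jordan block has size 2, contributing (x + 2)^2

So m_A(x) = (x + 2)^2 = x^2 + 4*x + 4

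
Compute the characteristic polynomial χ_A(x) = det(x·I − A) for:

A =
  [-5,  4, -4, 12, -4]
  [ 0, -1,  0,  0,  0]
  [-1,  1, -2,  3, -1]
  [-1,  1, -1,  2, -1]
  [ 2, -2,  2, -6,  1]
x^5 + 5*x^4 + 10*x^3 + 10*x^2 + 5*x + 1

Expanding det(x·I − A) (e.g. by cofactor expansion or by noting that A is similar to its Jordan form J, which has the same characteristic polynomial as A) gives
  χ_A(x) = x^5 + 5*x^4 + 10*x^3 + 10*x^2 + 5*x + 1
which factors as (x + 1)^5. The eigenvalues (with algebraic multiplicities) are λ = -1 with multiplicity 5.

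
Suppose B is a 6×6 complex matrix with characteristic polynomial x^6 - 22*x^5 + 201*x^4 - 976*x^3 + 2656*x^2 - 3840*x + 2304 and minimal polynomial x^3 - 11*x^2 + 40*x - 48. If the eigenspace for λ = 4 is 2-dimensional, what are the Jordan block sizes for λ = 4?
Block sizes for λ = 4: [2, 2]

Step 1 — from the characteristic polynomial, algebraic multiplicity of λ = 4 is 4. From dim ker(B − (4)·I) = 2, there are exactly 2 Jordan blocks for λ = 4.
Step 2 — from the minimal polynomial, the factor (x − 4)^2 tells us the largest block for λ = 4 has size 2.
Step 3 — with total size 4, 2 blocks, and largest block 2, the block sizes (in nonincreasing order) are [2, 2].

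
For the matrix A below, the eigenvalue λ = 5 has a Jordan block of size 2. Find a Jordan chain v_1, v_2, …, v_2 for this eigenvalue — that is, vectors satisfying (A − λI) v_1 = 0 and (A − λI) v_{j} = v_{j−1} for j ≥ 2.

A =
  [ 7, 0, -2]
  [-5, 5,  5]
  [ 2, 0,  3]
A Jordan chain for λ = 5 of length 2:
v_1 = (2, -5, 2)ᵀ
v_2 = (1, 0, 0)ᵀ

Let N = A − (5)·I. We want v_2 with N^2 v_2 = 0 but N^1 v_2 ≠ 0; then v_{j-1} := N · v_j for j = 2, …, 2.

Pick v_2 = (1, 0, 0)ᵀ.
Then v_1 = N · v_2 = (2, -5, 2)ᵀ.

Sanity check: (A − (5)·I) v_1 = (0, 0, 0)ᵀ = 0. ✓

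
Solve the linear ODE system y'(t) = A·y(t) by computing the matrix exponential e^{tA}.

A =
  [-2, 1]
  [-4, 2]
e^{tA} =
  [1 - 2*t, t]
  [-4*t, 2*t + 1]

Strategy: write A = P · J · P⁻¹ where J is a Jordan canonical form, so e^{tA} = P · e^{tJ} · P⁻¹, and e^{tJ} can be computed block-by-block.

A has Jordan form
J =
  [0, 1]
  [0, 0]
(up to reordering of blocks).

Per-block formulas:
  For a 2×2 Jordan block J_2(0): exp(t · J_2(0)) = e^(0t)·(I + t·N), where N is the 2×2 nilpotent shift.

After assembling e^{tJ} and conjugating by P, we get:

e^{tA} =
  [1 - 2*t, t]
  [-4*t, 2*t + 1]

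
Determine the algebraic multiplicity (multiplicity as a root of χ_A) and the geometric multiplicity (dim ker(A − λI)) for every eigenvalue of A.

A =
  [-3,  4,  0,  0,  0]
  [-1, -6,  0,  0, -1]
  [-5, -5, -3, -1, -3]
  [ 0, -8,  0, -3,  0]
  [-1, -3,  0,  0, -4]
λ = -5: alg = 2, geom = 1; λ = -3: alg = 3, geom = 2

Step 1 — factor the characteristic polynomial to read off the algebraic multiplicities:
  χ_A(x) = (x + 3)^3*(x + 5)^2

Step 2 — compute geometric multiplicities via the rank-nullity identity g(λ) = n − rank(A − λI):
  rank(A − (-5)·I) = 4, so dim ker(A − (-5)·I) = n − 4 = 1
  rank(A − (-3)·I) = 3, so dim ker(A − (-3)·I) = n − 3 = 2

Summary:
  λ = -5: algebraic multiplicity = 2, geometric multiplicity = 1
  λ = -3: algebraic multiplicity = 3, geometric multiplicity = 2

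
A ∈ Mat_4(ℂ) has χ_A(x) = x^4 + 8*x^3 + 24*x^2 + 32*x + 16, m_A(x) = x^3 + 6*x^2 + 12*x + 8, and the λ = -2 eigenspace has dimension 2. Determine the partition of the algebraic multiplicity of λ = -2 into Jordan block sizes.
Block sizes for λ = -2: [3, 1]

Step 1 — from the characteristic polynomial, algebraic multiplicity of λ = -2 is 4. From dim ker(A − (-2)·I) = 2, there are exactly 2 Jordan blocks for λ = -2.
Step 2 — from the minimal polynomial, the factor (x + 2)^3 tells us the largest block for λ = -2 has size 3.
Step 3 — with total size 4, 2 blocks, and largest block 3, the block sizes (in nonincreasing order) are [3, 1].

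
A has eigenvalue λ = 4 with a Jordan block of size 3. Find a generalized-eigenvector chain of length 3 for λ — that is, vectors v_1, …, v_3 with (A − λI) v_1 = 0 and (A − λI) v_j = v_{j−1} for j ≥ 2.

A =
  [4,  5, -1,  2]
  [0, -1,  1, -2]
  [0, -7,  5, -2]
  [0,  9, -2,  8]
A Jordan chain for λ = 4 of length 3:
v_1 = (0, 0, 10, 5)ᵀ
v_2 = (5, -5, -7, 9)ᵀ
v_3 = (0, 1, 0, 0)ᵀ

Let N = A − (4)·I. We want v_3 with N^3 v_3 = 0 but N^2 v_3 ≠ 0; then v_{j-1} := N · v_j for j = 3, …, 2.

Pick v_3 = (0, 1, 0, 0)ᵀ.
Then v_2 = N · v_3 = (5, -5, -7, 9)ᵀ.
Then v_1 = N · v_2 = (0, 0, 10, 5)ᵀ.

Sanity check: (A − (4)·I) v_1 = (0, 0, 0, 0)ᵀ = 0. ✓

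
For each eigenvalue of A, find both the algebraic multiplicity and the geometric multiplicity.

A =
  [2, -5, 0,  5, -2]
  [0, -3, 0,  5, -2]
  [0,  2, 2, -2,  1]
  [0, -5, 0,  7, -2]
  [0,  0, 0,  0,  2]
λ = 2: alg = 5, geom = 3

Step 1 — factor the characteristic polynomial to read off the algebraic multiplicities:
  χ_A(x) = (x - 2)^5

Step 2 — compute geometric multiplicities via the rank-nullity identity g(λ) = n − rank(A − λI):
  rank(A − (2)·I) = 2, so dim ker(A − (2)·I) = n − 2 = 3

Summary:
  λ = 2: algebraic multiplicity = 5, geometric multiplicity = 3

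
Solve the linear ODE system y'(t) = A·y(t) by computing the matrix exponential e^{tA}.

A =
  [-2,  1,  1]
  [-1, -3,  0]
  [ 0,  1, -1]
e^{tA} =
  [-t^2*exp(-2*t)/2 + exp(-2*t), t*exp(-2*t), t^2*exp(-2*t)/2 + t*exp(-2*t)]
  [t^2*exp(-2*t)/2 - t*exp(-2*t), -t*exp(-2*t) + exp(-2*t), -t^2*exp(-2*t)/2]
  [-t^2*exp(-2*t)/2, t*exp(-2*t), t^2*exp(-2*t)/2 + t*exp(-2*t) + exp(-2*t)]

Strategy: write A = P · J · P⁻¹ where J is a Jordan canonical form, so e^{tA} = P · e^{tJ} · P⁻¹, and e^{tJ} can be computed block-by-block.

A has Jordan form
J =
  [-2,  1,  0]
  [ 0, -2,  1]
  [ 0,  0, -2]
(up to reordering of blocks).

Per-block formulas:
  For a 3×3 Jordan block J_3(-2): exp(t · J_3(-2)) = e^(-2t)·(I + t·N + (t^2/2)·N^2), where N is the 3×3 nilpotent shift.

After assembling e^{tJ} and conjugating by P, we get:

e^{tA} =
  [-t^2*exp(-2*t)/2 + exp(-2*t), t*exp(-2*t), t^2*exp(-2*t)/2 + t*exp(-2*t)]
  [t^2*exp(-2*t)/2 - t*exp(-2*t), -t*exp(-2*t) + exp(-2*t), -t^2*exp(-2*t)/2]
  [-t^2*exp(-2*t)/2, t*exp(-2*t), t^2*exp(-2*t)/2 + t*exp(-2*t) + exp(-2*t)]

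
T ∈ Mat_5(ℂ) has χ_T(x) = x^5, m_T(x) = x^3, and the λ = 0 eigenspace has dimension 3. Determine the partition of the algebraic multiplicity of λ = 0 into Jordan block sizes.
Block sizes for λ = 0: [3, 1, 1]

Step 1 — from the characteristic polynomial, algebraic multiplicity of λ = 0 is 5. From dim ker(T − (0)·I) = 3, there are exactly 3 Jordan blocks for λ = 0.
Step 2 — from the minimal polynomial, the factor (x − 0)^3 tells us the largest block for λ = 0 has size 3.
Step 3 — with total size 5, 3 blocks, and largest block 3, the block sizes (in nonincreasing order) are [3, 1, 1].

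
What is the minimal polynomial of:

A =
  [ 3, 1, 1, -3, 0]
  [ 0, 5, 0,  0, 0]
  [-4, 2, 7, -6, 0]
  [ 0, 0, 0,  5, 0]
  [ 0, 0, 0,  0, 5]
x^2 - 10*x + 25

The characteristic polynomial is χ_A(x) = (x - 5)^5, so the eigenvalues are known. The minimal polynomial is
  m_A(x) = Π_λ (x − λ)^{k_λ}
where k_λ is the size of the *largest* Jordan block for λ (equivalently, the smallest k with (A − λI)^k v = 0 for every generalised eigenvector v of λ).

  λ = 5: largest Jordan block has size 2, contributing (x − 5)^2

So m_A(x) = (x - 5)^2 = x^2 - 10*x + 25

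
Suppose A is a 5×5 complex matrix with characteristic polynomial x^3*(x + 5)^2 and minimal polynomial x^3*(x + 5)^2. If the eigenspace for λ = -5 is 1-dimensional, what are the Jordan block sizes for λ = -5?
Block sizes for λ = -5: [2]

Step 1 — from the characteristic polynomial, algebraic multiplicity of λ = -5 is 2. From dim ker(A − (-5)·I) = 1, there are exactly 1 Jordan blocks for λ = -5.
Step 2 — from the minimal polynomial, the factor (x + 5)^2 tells us the largest block for λ = -5 has size 2.
Step 3 — with total size 2, 1 blocks, and largest block 2, the block sizes (in nonincreasing order) are [2].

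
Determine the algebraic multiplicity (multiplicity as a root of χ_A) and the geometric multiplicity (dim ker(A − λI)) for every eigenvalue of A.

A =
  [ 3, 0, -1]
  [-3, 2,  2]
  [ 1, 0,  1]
λ = 2: alg = 3, geom = 1

Step 1 — factor the characteristic polynomial to read off the algebraic multiplicities:
  χ_A(x) = (x - 2)^3

Step 2 — compute geometric multiplicities via the rank-nullity identity g(λ) = n − rank(A − λI):
  rank(A − (2)·I) = 2, so dim ker(A − (2)·I) = n − 2 = 1

Summary:
  λ = 2: algebraic multiplicity = 3, geometric multiplicity = 1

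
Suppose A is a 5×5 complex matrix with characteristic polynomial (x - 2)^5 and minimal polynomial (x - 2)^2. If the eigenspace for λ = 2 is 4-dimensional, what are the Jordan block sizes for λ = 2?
Block sizes for λ = 2: [2, 1, 1, 1]

Step 1 — from the characteristic polynomial, algebraic multiplicity of λ = 2 is 5. From dim ker(A − (2)·I) = 4, there are exactly 4 Jordan blocks for λ = 2.
Step 2 — from the minimal polynomial, the factor (x − 2)^2 tells us the largest block for λ = 2 has size 2.
Step 3 — with total size 5, 4 blocks, and largest block 2, the block sizes (in nonincreasing order) are [2, 1, 1, 1].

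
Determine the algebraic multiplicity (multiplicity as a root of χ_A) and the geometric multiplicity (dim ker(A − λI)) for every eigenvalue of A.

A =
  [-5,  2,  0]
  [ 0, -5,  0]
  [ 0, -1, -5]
λ = -5: alg = 3, geom = 2

Step 1 — factor the characteristic polynomial to read off the algebraic multiplicities:
  χ_A(x) = (x + 5)^3

Step 2 — compute geometric multiplicities via the rank-nullity identity g(λ) = n − rank(A − λI):
  rank(A − (-5)·I) = 1, so dim ker(A − (-5)·I) = n − 1 = 2

Summary:
  λ = -5: algebraic multiplicity = 3, geometric multiplicity = 2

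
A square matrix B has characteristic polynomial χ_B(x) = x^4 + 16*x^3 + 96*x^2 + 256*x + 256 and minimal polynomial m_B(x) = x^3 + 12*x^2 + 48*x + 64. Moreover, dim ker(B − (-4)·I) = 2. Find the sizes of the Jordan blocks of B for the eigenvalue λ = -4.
Block sizes for λ = -4: [3, 1]

Step 1 — from the characteristic polynomial, algebraic multiplicity of λ = -4 is 4. From dim ker(B − (-4)·I) = 2, there are exactly 2 Jordan blocks for λ = -4.
Step 2 — from the minimal polynomial, the factor (x + 4)^3 tells us the largest block for λ = -4 has size 3.
Step 3 — with total size 4, 2 blocks, and largest block 3, the block sizes (in nonincreasing order) are [3, 1].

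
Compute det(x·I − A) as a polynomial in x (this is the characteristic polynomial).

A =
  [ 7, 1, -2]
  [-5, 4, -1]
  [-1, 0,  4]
x^3 - 15*x^2 + 75*x - 125

Expanding det(x·I − A) (e.g. by cofactor expansion or by noting that A is similar to its Jordan form J, which has the same characteristic polynomial as A) gives
  χ_A(x) = x^3 - 15*x^2 + 75*x - 125
which factors as (x - 5)^3. The eigenvalues (with algebraic multiplicities) are λ = 5 with multiplicity 3.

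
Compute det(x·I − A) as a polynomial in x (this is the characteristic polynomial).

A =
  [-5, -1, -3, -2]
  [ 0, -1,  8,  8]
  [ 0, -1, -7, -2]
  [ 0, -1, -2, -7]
x^4 + 20*x^3 + 150*x^2 + 500*x + 625

Expanding det(x·I − A) (e.g. by cofactor expansion or by noting that A is similar to its Jordan form J, which has the same characteristic polynomial as A) gives
  χ_A(x) = x^4 + 20*x^3 + 150*x^2 + 500*x + 625
which factors as (x + 5)^4. The eigenvalues (with algebraic multiplicities) are λ = -5 with multiplicity 4.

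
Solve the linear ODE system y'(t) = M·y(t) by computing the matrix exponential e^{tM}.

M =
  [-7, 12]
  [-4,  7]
e^{tM} =
  [-3*exp(t) + 4*exp(-t), 6*exp(t) - 6*exp(-t)]
  [-2*exp(t) + 2*exp(-t), 4*exp(t) - 3*exp(-t)]

Strategy: write M = P · J · P⁻¹ where J is a Jordan canonical form, so e^{tM} = P · e^{tJ} · P⁻¹, and e^{tJ} can be computed block-by-block.

M has Jordan form
J =
  [-1, 0]
  [ 0, 1]
(up to reordering of blocks).

Per-block formulas:
  For a 1×1 block at λ = -1: exp(t · [-1]) = [e^(-1t)].
  For a 1×1 block at λ = 1: exp(t · [1]) = [e^(1t)].

After assembling e^{tJ} and conjugating by P, we get:

e^{tM} =
  [-3*exp(t) + 4*exp(-t), 6*exp(t) - 6*exp(-t)]
  [-2*exp(t) + 2*exp(-t), 4*exp(t) - 3*exp(-t)]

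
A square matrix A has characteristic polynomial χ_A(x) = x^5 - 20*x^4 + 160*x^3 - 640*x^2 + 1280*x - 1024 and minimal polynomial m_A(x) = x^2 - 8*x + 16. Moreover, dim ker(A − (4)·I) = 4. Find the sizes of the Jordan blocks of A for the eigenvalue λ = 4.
Block sizes for λ = 4: [2, 1, 1, 1]

Step 1 — from the characteristic polynomial, algebraic multiplicity of λ = 4 is 5. From dim ker(A − (4)·I) = 4, there are exactly 4 Jordan blocks for λ = 4.
Step 2 — from the minimal polynomial, the factor (x − 4)^2 tells us the largest block for λ = 4 has size 2.
Step 3 — with total size 5, 4 blocks, and largest block 2, the block sizes (in nonincreasing order) are [2, 1, 1, 1].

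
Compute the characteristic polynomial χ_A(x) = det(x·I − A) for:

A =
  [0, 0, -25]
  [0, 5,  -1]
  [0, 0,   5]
x^3 - 10*x^2 + 25*x

Expanding det(x·I − A) (e.g. by cofactor expansion or by noting that A is similar to its Jordan form J, which has the same characteristic polynomial as A) gives
  χ_A(x) = x^3 - 10*x^2 + 25*x
which factors as x*(x - 5)^2. The eigenvalues (with algebraic multiplicities) are λ = 0 with multiplicity 1, λ = 5 with multiplicity 2.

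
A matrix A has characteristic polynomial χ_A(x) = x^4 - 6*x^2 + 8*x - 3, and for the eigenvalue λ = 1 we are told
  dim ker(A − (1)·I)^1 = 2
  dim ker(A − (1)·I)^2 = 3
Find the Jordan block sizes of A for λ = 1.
Block sizes for λ = 1: [2, 1]

From the dimensions of kernels of powers, the number of Jordan blocks of size at least j is d_j − d_{j−1} where d_j = dim ker(N^j) (with d_0 = 0). Computing the differences gives [2, 1].
The number of blocks of size exactly k is (#blocks of size ≥ k) − (#blocks of size ≥ k + 1), so the partition is: 1 block(s) of size 1, 1 block(s) of size 2.
In nonincreasing order the block sizes are [2, 1].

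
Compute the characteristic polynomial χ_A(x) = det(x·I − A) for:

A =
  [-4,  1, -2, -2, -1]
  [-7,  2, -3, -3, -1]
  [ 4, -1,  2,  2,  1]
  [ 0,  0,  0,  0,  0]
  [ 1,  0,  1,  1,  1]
x^5 - x^4

Expanding det(x·I − A) (e.g. by cofactor expansion or by noting that A is similar to its Jordan form J, which has the same characteristic polynomial as A) gives
  χ_A(x) = x^5 - x^4
which factors as x^4*(x - 1). The eigenvalues (with algebraic multiplicities) are λ = 0 with multiplicity 4, λ = 1 with multiplicity 1.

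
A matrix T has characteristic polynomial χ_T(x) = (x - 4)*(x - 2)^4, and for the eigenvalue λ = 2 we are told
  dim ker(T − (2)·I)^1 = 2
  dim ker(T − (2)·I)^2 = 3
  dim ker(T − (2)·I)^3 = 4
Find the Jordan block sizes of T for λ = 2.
Block sizes for λ = 2: [3, 1]

From the dimensions of kernels of powers, the number of Jordan blocks of size at least j is d_j − d_{j−1} where d_j = dim ker(N^j) (with d_0 = 0). Computing the differences gives [2, 1, 1].
The number of blocks of size exactly k is (#blocks of size ≥ k) − (#blocks of size ≥ k + 1), so the partition is: 1 block(s) of size 1, 1 block(s) of size 3.
In nonincreasing order the block sizes are [3, 1].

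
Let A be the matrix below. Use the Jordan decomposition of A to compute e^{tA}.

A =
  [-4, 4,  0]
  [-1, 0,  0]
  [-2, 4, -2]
e^{tA} =
  [-2*t*exp(-2*t) + exp(-2*t), 4*t*exp(-2*t), 0]
  [-t*exp(-2*t), 2*t*exp(-2*t) + exp(-2*t), 0]
  [-2*t*exp(-2*t), 4*t*exp(-2*t), exp(-2*t)]

Strategy: write A = P · J · P⁻¹ where J is a Jordan canonical form, so e^{tA} = P · e^{tJ} · P⁻¹, and e^{tJ} can be computed block-by-block.

A has Jordan form
J =
  [-2,  1,  0]
  [ 0, -2,  0]
  [ 0,  0, -2]
(up to reordering of blocks).

Per-block formulas:
  For a 1×1 block at λ = -2: exp(t · [-2]) = [e^(-2t)].
  For a 2×2 Jordan block J_2(-2): exp(t · J_2(-2)) = e^(-2t)·(I + t·N), where N is the 2×2 nilpotent shift.

After assembling e^{tJ} and conjugating by P, we get:

e^{tA} =
  [-2*t*exp(-2*t) + exp(-2*t), 4*t*exp(-2*t), 0]
  [-t*exp(-2*t), 2*t*exp(-2*t) + exp(-2*t), 0]
  [-2*t*exp(-2*t), 4*t*exp(-2*t), exp(-2*t)]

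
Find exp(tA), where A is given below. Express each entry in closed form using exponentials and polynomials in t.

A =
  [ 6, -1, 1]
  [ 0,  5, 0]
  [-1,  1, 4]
e^{tA} =
  [t*exp(5*t) + exp(5*t), -t*exp(5*t), t*exp(5*t)]
  [0, exp(5*t), 0]
  [-t*exp(5*t), t*exp(5*t), -t*exp(5*t) + exp(5*t)]

Strategy: write A = P · J · P⁻¹ where J is a Jordan canonical form, so e^{tA} = P · e^{tJ} · P⁻¹, and e^{tJ} can be computed block-by-block.

A has Jordan form
J =
  [5, 1, 0]
  [0, 5, 0]
  [0, 0, 5]
(up to reordering of blocks).

Per-block formulas:
  For a 2×2 Jordan block J_2(5): exp(t · J_2(5)) = e^(5t)·(I + t·N), where N is the 2×2 nilpotent shift.
  For a 1×1 block at λ = 5: exp(t · [5]) = [e^(5t)].

After assembling e^{tJ} and conjugating by P, we get:

e^{tA} =
  [t*exp(5*t) + exp(5*t), -t*exp(5*t), t*exp(5*t)]
  [0, exp(5*t), 0]
  [-t*exp(5*t), t*exp(5*t), -t*exp(5*t) + exp(5*t)]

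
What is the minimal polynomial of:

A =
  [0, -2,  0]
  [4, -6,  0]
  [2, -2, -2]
x^2 + 6*x + 8

The characteristic polynomial is χ_A(x) = (x + 2)^2*(x + 4), so the eigenvalues are known. The minimal polynomial is
  m_A(x) = Π_λ (x − λ)^{k_λ}
where k_λ is the size of the *largest* Jordan block for λ (equivalently, the smallest k with (A − λI)^k v = 0 for every generalised eigenvector v of λ).

  λ = -4: largest Jordan block has size 1, contributing (x + 4)
  λ = -2: largest Jordan block has size 1, contributing (x + 2)

So m_A(x) = (x + 2)*(x + 4) = x^2 + 6*x + 8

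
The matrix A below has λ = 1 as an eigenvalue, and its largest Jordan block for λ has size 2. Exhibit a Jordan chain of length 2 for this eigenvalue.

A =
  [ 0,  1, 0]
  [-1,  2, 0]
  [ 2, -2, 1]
A Jordan chain for λ = 1 of length 2:
v_1 = (-1, -1, 2)ᵀ
v_2 = (1, 0, 0)ᵀ

Let N = A − (1)·I. We want v_2 with N^2 v_2 = 0 but N^1 v_2 ≠ 0; then v_{j-1} := N · v_j for j = 2, …, 2.

Pick v_2 = (1, 0, 0)ᵀ.
Then v_1 = N · v_2 = (-1, -1, 2)ᵀ.

Sanity check: (A − (1)·I) v_1 = (0, 0, 0)ᵀ = 0. ✓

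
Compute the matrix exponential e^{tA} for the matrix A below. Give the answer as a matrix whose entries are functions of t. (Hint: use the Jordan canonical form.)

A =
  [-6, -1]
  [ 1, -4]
e^{tA} =
  [-t*exp(-5*t) + exp(-5*t), -t*exp(-5*t)]
  [t*exp(-5*t), t*exp(-5*t) + exp(-5*t)]

Strategy: write A = P · J · P⁻¹ where J is a Jordan canonical form, so e^{tA} = P · e^{tJ} · P⁻¹, and e^{tJ} can be computed block-by-block.

A has Jordan form
J =
  [-5,  1]
  [ 0, -5]
(up to reordering of blocks).

Per-block formulas:
  For a 2×2 Jordan block J_2(-5): exp(t · J_2(-5)) = e^(-5t)·(I + t·N), where N is the 2×2 nilpotent shift.

After assembling e^{tJ} and conjugating by P, we get:

e^{tA} =
  [-t*exp(-5*t) + exp(-5*t), -t*exp(-5*t)]
  [t*exp(-5*t), t*exp(-5*t) + exp(-5*t)]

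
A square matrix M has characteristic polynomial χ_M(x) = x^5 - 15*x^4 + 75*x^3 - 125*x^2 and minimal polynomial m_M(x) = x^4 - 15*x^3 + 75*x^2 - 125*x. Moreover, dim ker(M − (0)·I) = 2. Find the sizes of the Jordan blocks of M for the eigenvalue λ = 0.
Block sizes for λ = 0: [1, 1]

Step 1 — from the characteristic polynomial, algebraic multiplicity of λ = 0 is 2. From dim ker(M − (0)·I) = 2, there are exactly 2 Jordan blocks for λ = 0.
Step 2 — from the minimal polynomial, the factor (x − 0) tells us the largest block for λ = 0 has size 1.
Step 3 — with total size 2, 2 blocks, and largest block 1, the block sizes (in nonincreasing order) are [1, 1].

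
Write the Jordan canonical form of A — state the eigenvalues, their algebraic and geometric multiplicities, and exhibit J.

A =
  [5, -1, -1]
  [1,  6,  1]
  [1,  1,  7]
J_3(6)

The characteristic polynomial is
  det(x·I − A) = x^3 - 18*x^2 + 108*x - 216 = (x - 6)^3

Eigenvalues and multiplicities (the geometric multiplicity of λ is n − rank(A − λI), which equals the number of Jordan blocks for λ):
  λ = 6: algebraic multiplicity = 3, geometric multiplicity = 1

Determining the block sizes for each eigenvalue:
  λ = 6: one block (gm = 1), so the single block has size am = 3 → block sizes [3]

Assembling the blocks gives a Jordan form
J =
  [6, 1, 0]
  [0, 6, 1]
  [0, 0, 6]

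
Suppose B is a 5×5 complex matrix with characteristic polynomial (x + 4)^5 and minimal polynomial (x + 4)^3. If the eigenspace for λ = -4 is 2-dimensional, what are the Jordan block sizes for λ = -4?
Block sizes for λ = -4: [3, 2]

Step 1 — from the characteristic polynomial, algebraic multiplicity of λ = -4 is 5. From dim ker(B − (-4)·I) = 2, there are exactly 2 Jordan blocks for λ = -4.
Step 2 — from the minimal polynomial, the factor (x + 4)^3 tells us the largest block for λ = -4 has size 3.
Step 3 — with total size 5, 2 blocks, and largest block 3, the block sizes (in nonincreasing order) are [3, 2].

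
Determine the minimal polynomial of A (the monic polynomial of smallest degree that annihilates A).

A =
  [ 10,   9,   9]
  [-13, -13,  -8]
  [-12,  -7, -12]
x^3 + 15*x^2 + 75*x + 125

The characteristic polynomial is χ_A(x) = (x + 5)^3, so the eigenvalues are known. The minimal polynomial is
  m_A(x) = Π_λ (x − λ)^{k_λ}
where k_λ is the size of the *largest* Jordan block for λ (equivalently, the smallest k with (A − λI)^k v = 0 for every generalised eigenvector v of λ).

  λ = -5: largest Jordan block has size 3, contributing (x + 5)^3

So m_A(x) = (x + 5)^3 = x^3 + 15*x^2 + 75*x + 125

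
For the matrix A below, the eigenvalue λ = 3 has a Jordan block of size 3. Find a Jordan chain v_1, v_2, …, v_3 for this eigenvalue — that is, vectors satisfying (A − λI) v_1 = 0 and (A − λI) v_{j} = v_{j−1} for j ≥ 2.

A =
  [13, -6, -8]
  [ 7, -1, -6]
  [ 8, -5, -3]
A Jordan chain for λ = 3 of length 3:
v_1 = (-6, -6, -3)ᵀ
v_2 = (10, 7, 8)ᵀ
v_3 = (1, 0, 0)ᵀ

Let N = A − (3)·I. We want v_3 with N^3 v_3 = 0 but N^2 v_3 ≠ 0; then v_{j-1} := N · v_j for j = 3, …, 2.

Pick v_3 = (1, 0, 0)ᵀ.
Then v_2 = N · v_3 = (10, 7, 8)ᵀ.
Then v_1 = N · v_2 = (-6, -6, -3)ᵀ.

Sanity check: (A − (3)·I) v_1 = (0, 0, 0)ᵀ = 0. ✓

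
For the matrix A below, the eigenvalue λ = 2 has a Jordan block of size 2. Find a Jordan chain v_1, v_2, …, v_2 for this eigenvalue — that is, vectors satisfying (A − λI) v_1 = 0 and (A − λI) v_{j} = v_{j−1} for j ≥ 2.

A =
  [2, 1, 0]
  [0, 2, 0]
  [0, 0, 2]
A Jordan chain for λ = 2 of length 2:
v_1 = (1, 0, 0)ᵀ
v_2 = (0, 1, 0)ᵀ

Let N = A − (2)·I. We want v_2 with N^2 v_2 = 0 but N^1 v_2 ≠ 0; then v_{j-1} := N · v_j for j = 2, …, 2.

Pick v_2 = (0, 1, 0)ᵀ.
Then v_1 = N · v_2 = (1, 0, 0)ᵀ.

Sanity check: (A − (2)·I) v_1 = (0, 0, 0)ᵀ = 0. ✓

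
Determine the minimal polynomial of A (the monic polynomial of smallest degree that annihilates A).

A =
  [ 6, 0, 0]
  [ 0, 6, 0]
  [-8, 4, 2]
x^2 - 8*x + 12

The characteristic polynomial is χ_A(x) = (x - 6)^2*(x - 2), so the eigenvalues are known. The minimal polynomial is
  m_A(x) = Π_λ (x − λ)^{k_λ}
where k_λ is the size of the *largest* Jordan block for λ (equivalently, the smallest k with (A − λI)^k v = 0 for every generalised eigenvector v of λ).

  λ = 2: largest Jordan block has size 1, contributing (x − 2)
  λ = 6: largest Jordan block has size 1, contributing (x − 6)

So m_A(x) = (x - 6)*(x - 2) = x^2 - 8*x + 12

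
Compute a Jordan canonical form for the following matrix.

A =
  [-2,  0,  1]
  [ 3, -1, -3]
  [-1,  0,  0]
J_2(-1) ⊕ J_1(-1)

The characteristic polynomial is
  det(x·I − A) = x^3 + 3*x^2 + 3*x + 1 = (x + 1)^3

Eigenvalues and multiplicities (the geometric multiplicity of λ is n − rank(A − λI), which equals the number of Jordan blocks for λ):
  λ = -1: algebraic multiplicity = 3, geometric multiplicity = 2

Determining the block sizes for each eigenvalue:
  λ = -1: 2 blocks summing to 3 forces exactly one block of size 2 and the rest size 1 → block sizes [2, 1]

Assembling the blocks gives a Jordan form
J =
  [-1,  1,  0]
  [ 0, -1,  0]
  [ 0,  0, -1]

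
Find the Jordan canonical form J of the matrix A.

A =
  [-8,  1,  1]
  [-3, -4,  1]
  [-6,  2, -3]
J_2(-5) ⊕ J_1(-5)

The characteristic polynomial is
  det(x·I − A) = x^3 + 15*x^2 + 75*x + 125 = (x + 5)^3

Eigenvalues and multiplicities (the geometric multiplicity of λ is n − rank(A − λI), which equals the number of Jordan blocks for λ):
  λ = -5: algebraic multiplicity = 3, geometric multiplicity = 2

Determining the block sizes for each eigenvalue:
  λ = -5: 2 blocks summing to 3 forces exactly one block of size 2 and the rest size 1 → block sizes [2, 1]

Assembling the blocks gives a Jordan form
J =
  [-5,  1,  0]
  [ 0, -5,  0]
  [ 0,  0, -5]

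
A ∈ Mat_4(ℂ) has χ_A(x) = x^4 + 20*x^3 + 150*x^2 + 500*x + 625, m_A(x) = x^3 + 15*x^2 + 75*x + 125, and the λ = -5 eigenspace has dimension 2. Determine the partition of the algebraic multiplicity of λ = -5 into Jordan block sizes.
Block sizes for λ = -5: [3, 1]

Step 1 — from the characteristic polynomial, algebraic multiplicity of λ = -5 is 4. From dim ker(A − (-5)·I) = 2, there are exactly 2 Jordan blocks for λ = -5.
Step 2 — from the minimal polynomial, the factor (x + 5)^3 tells us the largest block for λ = -5 has size 3.
Step 3 — with total size 4, 2 blocks, and largest block 3, the block sizes (in nonincreasing order) are [3, 1].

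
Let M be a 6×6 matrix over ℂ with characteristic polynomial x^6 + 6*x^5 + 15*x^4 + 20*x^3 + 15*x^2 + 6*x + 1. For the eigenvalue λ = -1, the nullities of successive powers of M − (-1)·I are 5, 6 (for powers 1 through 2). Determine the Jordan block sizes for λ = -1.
Block sizes for λ = -1: [2, 1, 1, 1, 1]

From the dimensions of kernels of powers, the number of Jordan blocks of size at least j is d_j − d_{j−1} where d_j = dim ker(N^j) (with d_0 = 0). Computing the differences gives [5, 1].
The number of blocks of size exactly k is (#blocks of size ≥ k) − (#blocks of size ≥ k + 1), so the partition is: 4 block(s) of size 1, 1 block(s) of size 2.
In nonincreasing order the block sizes are [2, 1, 1, 1, 1].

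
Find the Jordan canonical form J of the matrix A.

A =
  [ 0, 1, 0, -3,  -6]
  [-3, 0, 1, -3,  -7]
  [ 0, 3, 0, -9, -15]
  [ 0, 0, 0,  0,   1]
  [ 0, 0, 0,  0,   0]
J_3(0) ⊕ J_2(0)

The characteristic polynomial is
  det(x·I − A) = x^5

Eigenvalues and multiplicities (the geometric multiplicity of λ is n − rank(A − λI), which equals the number of Jordan blocks for λ):
  λ = 0: algebraic multiplicity = 5, geometric multiplicity = 2

Determining the block sizes for each eigenvalue:
  λ = 0: with am = 5 and gm = 2, the partition is not yet determined (e.g. several partitions of 5 into 2 parts exist). Let N = A − (0)·I. Computing rank(N^1) = 3, rank(N^2) = 1, rank(N^3) = 0; the number of blocks of size ≥ j is rank(N^{j−1}) − rank(N^j), giving [2, 2, 1]. So we have 1 block(s) of size 3, 1 block(s) of size 2 → block sizes [3, 2]

Assembling the blocks gives a Jordan form
J =
  [0, 1, 0, 0, 0]
  [0, 0, 1, 0, 0]
  [0, 0, 0, 0, 0]
  [0, 0, 0, 0, 1]
  [0, 0, 0, 0, 0]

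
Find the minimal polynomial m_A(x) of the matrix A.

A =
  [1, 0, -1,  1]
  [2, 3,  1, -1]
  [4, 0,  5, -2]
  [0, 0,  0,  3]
x^2 - 6*x + 9

The characteristic polynomial is χ_A(x) = (x - 3)^4, so the eigenvalues are known. The minimal polynomial is
  m_A(x) = Π_λ (x − λ)^{k_λ}
where k_λ is the size of the *largest* Jordan block for λ (equivalently, the smallest k with (A − λI)^k v = 0 for every generalised eigenvector v of λ).

  λ = 3: largest Jordan block has size 2, contributing (x − 3)^2

So m_A(x) = (x - 3)^2 = x^2 - 6*x + 9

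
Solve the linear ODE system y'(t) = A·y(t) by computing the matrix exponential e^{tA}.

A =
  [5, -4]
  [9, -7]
e^{tA} =
  [6*t*exp(-t) + exp(-t), -4*t*exp(-t)]
  [9*t*exp(-t), -6*t*exp(-t) + exp(-t)]

Strategy: write A = P · J · P⁻¹ where J is a Jordan canonical form, so e^{tA} = P · e^{tJ} · P⁻¹, and e^{tJ} can be computed block-by-block.

A has Jordan form
J =
  [-1,  1]
  [ 0, -1]
(up to reordering of blocks).

Per-block formulas:
  For a 2×2 Jordan block J_2(-1): exp(t · J_2(-1)) = e^(-1t)·(I + t·N), where N is the 2×2 nilpotent shift.

After assembling e^{tJ} and conjugating by P, we get:

e^{tA} =
  [6*t*exp(-t) + exp(-t), -4*t*exp(-t)]
  [9*t*exp(-t), -6*t*exp(-t) + exp(-t)]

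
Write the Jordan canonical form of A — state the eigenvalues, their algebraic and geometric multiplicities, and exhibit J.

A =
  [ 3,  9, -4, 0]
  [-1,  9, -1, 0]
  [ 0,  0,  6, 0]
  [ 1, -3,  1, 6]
J_3(6) ⊕ J_1(6)

The characteristic polynomial is
  det(x·I − A) = x^4 - 24*x^3 + 216*x^2 - 864*x + 1296 = (x - 6)^4

Eigenvalues and multiplicities (the geometric multiplicity of λ is n − rank(A − λI), which equals the number of Jordan blocks for λ):
  λ = 6: algebraic multiplicity = 4, geometric multiplicity = 2

Determining the block sizes for each eigenvalue:
  λ = 6: with am = 4 and gm = 2, the partition is not yet determined (e.g. several partitions of 4 into 2 parts exist). Let N = A − (6)·I. Computing rank(N^1) = 2, rank(N^2) = 1, rank(N^3) = 0; the number of blocks of size ≥ j is rank(N^{j−1}) − rank(N^j), giving [2, 1, 1]. So we have 1 block(s) of size 3, 1 block(s) of size 1 → block sizes [3, 1]

Assembling the blocks gives a Jordan form
J =
  [6, 1, 0, 0]
  [0, 6, 1, 0]
  [0, 0, 6, 0]
  [0, 0, 0, 6]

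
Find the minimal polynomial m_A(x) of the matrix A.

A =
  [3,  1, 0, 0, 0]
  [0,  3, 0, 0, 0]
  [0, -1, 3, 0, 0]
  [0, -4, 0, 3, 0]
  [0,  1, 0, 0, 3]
x^2 - 6*x + 9

The characteristic polynomial is χ_A(x) = (x - 3)^5, so the eigenvalues are known. The minimal polynomial is
  m_A(x) = Π_λ (x − λ)^{k_λ}
where k_λ is the size of the *largest* Jordan block for λ (equivalently, the smallest k with (A − λI)^k v = 0 for every generalised eigenvector v of λ).

  λ = 3: largest Jordan block has size 2, contributing (x − 3)^2

So m_A(x) = (x - 3)^2 = x^2 - 6*x + 9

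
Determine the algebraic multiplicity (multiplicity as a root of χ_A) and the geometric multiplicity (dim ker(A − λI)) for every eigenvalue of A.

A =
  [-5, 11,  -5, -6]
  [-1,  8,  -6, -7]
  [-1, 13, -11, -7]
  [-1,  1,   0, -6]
λ = -5: alg = 3, geom = 1; λ = 1: alg = 1, geom = 1

Step 1 — factor the characteristic polynomial to read off the algebraic multiplicities:
  χ_A(x) = (x - 1)*(x + 5)^3

Step 2 — compute geometric multiplicities via the rank-nullity identity g(λ) = n − rank(A − λI):
  rank(A − (-5)·I) = 3, so dim ker(A − (-5)·I) = n − 3 = 1
  rank(A − (1)·I) = 3, so dim ker(A − (1)·I) = n − 3 = 1

Summary:
  λ = -5: algebraic multiplicity = 3, geometric multiplicity = 1
  λ = 1: algebraic multiplicity = 1, geometric multiplicity = 1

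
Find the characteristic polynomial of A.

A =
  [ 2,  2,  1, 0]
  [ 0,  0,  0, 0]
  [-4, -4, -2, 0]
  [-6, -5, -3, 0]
x^4

Expanding det(x·I − A) (e.g. by cofactor expansion or by noting that A is similar to its Jordan form J, which has the same characteristic polynomial as A) gives
  χ_A(x) = x^4
which factors as x^4. The eigenvalues (with algebraic multiplicities) are λ = 0 with multiplicity 4.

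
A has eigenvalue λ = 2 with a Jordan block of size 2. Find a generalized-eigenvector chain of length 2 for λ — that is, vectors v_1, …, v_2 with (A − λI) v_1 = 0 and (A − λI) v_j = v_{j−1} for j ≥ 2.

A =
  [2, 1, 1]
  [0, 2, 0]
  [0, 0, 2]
A Jordan chain for λ = 2 of length 2:
v_1 = (1, 0, 0)ᵀ
v_2 = (0, 1, 0)ᵀ

Let N = A − (2)·I. We want v_2 with N^2 v_2 = 0 but N^1 v_2 ≠ 0; then v_{j-1} := N · v_j for j = 2, …, 2.

Pick v_2 = (0, 1, 0)ᵀ.
Then v_1 = N · v_2 = (1, 0, 0)ᵀ.

Sanity check: (A − (2)·I) v_1 = (0, 0, 0)ᵀ = 0. ✓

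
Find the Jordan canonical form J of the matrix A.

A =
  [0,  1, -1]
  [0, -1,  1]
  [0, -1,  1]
J_2(0) ⊕ J_1(0)

The characteristic polynomial is
  det(x·I − A) = x^3

Eigenvalues and multiplicities (the geometric multiplicity of λ is n − rank(A − λI), which equals the number of Jordan blocks for λ):
  λ = 0: algebraic multiplicity = 3, geometric multiplicity = 2

Determining the block sizes for each eigenvalue:
  λ = 0: 2 blocks summing to 3 forces exactly one block of size 2 and the rest size 1 → block sizes [2, 1]

Assembling the blocks gives a Jordan form
J =
  [0, 1, 0]
  [0, 0, 0]
  [0, 0, 0]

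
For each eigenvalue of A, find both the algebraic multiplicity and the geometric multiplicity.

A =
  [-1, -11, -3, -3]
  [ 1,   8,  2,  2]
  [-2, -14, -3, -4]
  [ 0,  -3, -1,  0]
λ = 1: alg = 4, geom = 2

Step 1 — factor the characteristic polynomial to read off the algebraic multiplicities:
  χ_A(x) = (x - 1)^4

Step 2 — compute geometric multiplicities via the rank-nullity identity g(λ) = n − rank(A − λI):
  rank(A − (1)·I) = 2, so dim ker(A − (1)·I) = n − 2 = 2

Summary:
  λ = 1: algebraic multiplicity = 4, geometric multiplicity = 2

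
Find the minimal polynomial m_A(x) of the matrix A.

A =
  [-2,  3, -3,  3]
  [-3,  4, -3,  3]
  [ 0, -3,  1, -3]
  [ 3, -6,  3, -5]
x^2 + x - 2

The characteristic polynomial is χ_A(x) = (x - 1)^2*(x + 2)^2, so the eigenvalues are known. The minimal polynomial is
  m_A(x) = Π_λ (x − λ)^{k_λ}
where k_λ is the size of the *largest* Jordan block for λ (equivalently, the smallest k with (A − λI)^k v = 0 for every generalised eigenvector v of λ).

  λ = -2: largest Jordan block has size 1, contributing (x + 2)
  λ = 1: largest Jordan block has size 1, contributing (x − 1)

So m_A(x) = (x - 1)*(x + 2) = x^2 + x - 2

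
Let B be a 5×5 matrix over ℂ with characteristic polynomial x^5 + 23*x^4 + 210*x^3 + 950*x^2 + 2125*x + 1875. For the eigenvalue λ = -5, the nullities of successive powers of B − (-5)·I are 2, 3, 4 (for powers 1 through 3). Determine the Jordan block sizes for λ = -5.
Block sizes for λ = -5: [3, 1]

From the dimensions of kernels of powers, the number of Jordan blocks of size at least j is d_j − d_{j−1} where d_j = dim ker(N^j) (with d_0 = 0). Computing the differences gives [2, 1, 1].
The number of blocks of size exactly k is (#blocks of size ≥ k) − (#blocks of size ≥ k + 1), so the partition is: 1 block(s) of size 1, 1 block(s) of size 3.
In nonincreasing order the block sizes are [3, 1].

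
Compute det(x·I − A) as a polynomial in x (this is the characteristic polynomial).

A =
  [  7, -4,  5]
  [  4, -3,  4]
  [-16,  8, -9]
x^3 + 5*x^2 + 7*x + 3

Expanding det(x·I − A) (e.g. by cofactor expansion or by noting that A is similar to its Jordan form J, which has the same characteristic polynomial as A) gives
  χ_A(x) = x^3 + 5*x^2 + 7*x + 3
which factors as (x + 1)^2*(x + 3). The eigenvalues (with algebraic multiplicities) are λ = -3 with multiplicity 1, λ = -1 with multiplicity 2.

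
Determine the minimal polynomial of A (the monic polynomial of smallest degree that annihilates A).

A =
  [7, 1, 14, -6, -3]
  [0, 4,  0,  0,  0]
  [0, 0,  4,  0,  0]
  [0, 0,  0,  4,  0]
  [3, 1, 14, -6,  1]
x^2 - 8*x + 16

The characteristic polynomial is χ_A(x) = (x - 4)^5, so the eigenvalues are known. The minimal polynomial is
  m_A(x) = Π_λ (x − λ)^{k_λ}
where k_λ is the size of the *largest* Jordan block for λ (equivalently, the smallest k with (A − λI)^k v = 0 for every generalised eigenvector v of λ).

  λ = 4: largest Jordan block has size 2, contributing (x − 4)^2

So m_A(x) = (x - 4)^2 = x^2 - 8*x + 16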